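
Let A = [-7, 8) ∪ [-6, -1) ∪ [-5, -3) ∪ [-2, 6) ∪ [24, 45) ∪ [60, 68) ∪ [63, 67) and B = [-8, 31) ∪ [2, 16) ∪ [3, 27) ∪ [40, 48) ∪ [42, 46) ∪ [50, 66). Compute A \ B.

Merge the first list: [-7, 8), [24, 45), [60, 68).
Merge the second list: [-8, 31), [40, 48), [50, 66).
[-7, 8): entirely removed.
[24, 45) \ B = [31, 40).
[60, 68) \ B = [66, 68).

[31, 40) ∪ [66, 68)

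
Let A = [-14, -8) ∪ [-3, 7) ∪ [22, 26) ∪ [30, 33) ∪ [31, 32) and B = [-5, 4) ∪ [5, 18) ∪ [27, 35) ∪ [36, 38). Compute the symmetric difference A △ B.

Merge the first list: [-14, -8), [-3, 7), [22, 26), [30, 33).
A \ B = [-14, -8), [4, 5), [22, 26).
B \ A = [-5, -3), [7, 18), [27, 30), [33, 35), [36, 38).
Union of the two gives the symmetric difference.

[-14, -8) ∪ [-5, -3) ∪ [4, 5) ∪ [7, 18) ∪ [22, 26) ∪ [27, 30) ∪ [33, 35) ∪ [36, 38)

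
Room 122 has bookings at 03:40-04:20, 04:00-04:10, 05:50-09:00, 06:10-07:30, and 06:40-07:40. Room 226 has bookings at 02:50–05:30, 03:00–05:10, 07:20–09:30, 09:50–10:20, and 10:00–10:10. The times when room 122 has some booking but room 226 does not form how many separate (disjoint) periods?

1

First set merges to 03:40-04:20, 05:50-09:00.
Second set merges to 02:50-05:30, 07:20-09:30, 09:50-10:20.
A \ B = 05:50-07:20.
That is 1 disjoint piece.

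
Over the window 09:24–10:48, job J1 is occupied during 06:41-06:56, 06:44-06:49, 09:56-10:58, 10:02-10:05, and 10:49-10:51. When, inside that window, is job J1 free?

The merged coverage is 06:41–06:56, 09:56–10:58.
Uncovered inside 09:24–10:48: 09:24–09:56.

09:24–09:56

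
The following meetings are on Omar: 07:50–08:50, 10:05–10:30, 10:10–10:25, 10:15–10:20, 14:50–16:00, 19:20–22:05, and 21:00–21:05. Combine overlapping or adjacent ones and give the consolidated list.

10:05-10:30 is disjoint → start new block.
10:10-10:25 overlaps/touches 10:05-10:30 → extend to 10:05-10:30.
10:15-10:20 overlaps/touches 10:05-10:30 → extend to 10:05-10:30.
14:50-16:00 is disjoint → start new block.
19:20-22:05 is disjoint → start new block.
21:00-21:05 overlaps/touches 19:20-22:05 → extend to 19:20-22:05.

07:50-08:50, 10:05-10:30, 14:50-16:00, 19:20-22:05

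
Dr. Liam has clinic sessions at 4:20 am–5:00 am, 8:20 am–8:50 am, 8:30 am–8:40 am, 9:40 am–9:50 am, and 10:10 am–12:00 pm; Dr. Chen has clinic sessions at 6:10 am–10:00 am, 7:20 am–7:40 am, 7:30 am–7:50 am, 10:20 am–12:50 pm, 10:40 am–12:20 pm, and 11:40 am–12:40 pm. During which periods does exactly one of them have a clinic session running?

4:20 am-5:00 am, 6:10 am-8:20 am, 8:50 am-9:40 am, 9:50 am-10:00 am, 10:10 am-10:20 am, 12:00 pm-12:50 pm

A, merged: 4:20 am-5:00 am, 8:20 am-8:50 am, 9:40 am-9:50 am, 10:10 am-12:00 pm.
B, merged: 6:10 am-10:00 am, 10:20 am-12:50 pm.
A \ B = 4:20 am-5:00 am, 10:10 am-10:20 am.
B \ A = 6:10 am-8:20 am, 8:50 am-9:40 am, 9:50 am-10:00 am, 12:00 pm-12:50 pm.
Union of the two gives the symmetric difference.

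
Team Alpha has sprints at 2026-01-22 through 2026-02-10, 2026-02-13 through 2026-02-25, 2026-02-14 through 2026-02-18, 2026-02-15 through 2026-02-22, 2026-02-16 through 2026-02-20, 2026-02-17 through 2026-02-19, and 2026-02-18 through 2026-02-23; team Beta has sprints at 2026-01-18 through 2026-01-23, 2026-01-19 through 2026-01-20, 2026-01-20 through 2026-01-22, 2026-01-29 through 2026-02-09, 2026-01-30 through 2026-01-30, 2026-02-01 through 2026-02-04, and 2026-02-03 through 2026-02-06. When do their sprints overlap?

A, merged: 2026-01-22 through 2026-02-10, 2026-02-13 through 2026-02-25.
B, merged: 2026-01-18 through 2026-01-23, 2026-01-29 through 2026-02-09.
2026-01-22 through 2026-02-10 overlaps B on 2026-01-22 through 2026-01-23, 2026-01-29 through 2026-02-09.
2026-02-13 through 2026-02-25 falls entirely outside B.

2026-01-22 through 2026-01-23, 2026-01-29 through 2026-02-09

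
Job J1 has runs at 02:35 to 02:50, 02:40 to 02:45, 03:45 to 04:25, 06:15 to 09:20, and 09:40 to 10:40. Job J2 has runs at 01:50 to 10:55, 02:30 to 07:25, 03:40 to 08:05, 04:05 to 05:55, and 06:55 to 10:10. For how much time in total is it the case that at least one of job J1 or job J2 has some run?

9 h 5 min

Merge the first list: 02:35–02:50, 03:45–04:25, 06:15–09:20, 09:40–10:40.
Merge the second list: 01:50–10:55.
A ∪ B = 01:50–10:55.
Total: 9 h 5 min.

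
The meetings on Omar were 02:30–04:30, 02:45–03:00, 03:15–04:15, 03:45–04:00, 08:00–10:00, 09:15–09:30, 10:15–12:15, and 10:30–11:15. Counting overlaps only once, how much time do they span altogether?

6 h

Merged: 02:30–04:30, 08:00–10:00, 10:15–12:15.
Lengths: 2 h + 2 h + 2 h = 6 h.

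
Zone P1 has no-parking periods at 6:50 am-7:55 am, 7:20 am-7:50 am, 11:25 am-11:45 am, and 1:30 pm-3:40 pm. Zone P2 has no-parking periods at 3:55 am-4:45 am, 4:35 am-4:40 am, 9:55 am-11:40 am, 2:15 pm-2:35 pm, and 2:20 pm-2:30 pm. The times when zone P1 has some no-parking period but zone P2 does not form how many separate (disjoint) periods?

4

First set merges to 6:50 am–7:55 am, 11:25 am–11:45 am, 1:30 pm–3:40 pm.
Second set merges to 3:55 am–4:45 am, 9:55 am–11:40 am, 2:15 pm–2:35 pm.
A \ B = 6:50 am–7:55 am, 11:40 am–11:45 am, 1:30 pm–2:15 pm, 2:35 pm–3:40 pm.
That is 4 disjoint pieces.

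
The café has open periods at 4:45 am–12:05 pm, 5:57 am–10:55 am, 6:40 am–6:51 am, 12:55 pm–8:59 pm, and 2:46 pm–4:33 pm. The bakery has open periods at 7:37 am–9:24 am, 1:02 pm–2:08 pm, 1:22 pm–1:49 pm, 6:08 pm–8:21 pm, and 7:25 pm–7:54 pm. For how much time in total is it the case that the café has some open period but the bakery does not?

10 h 18 min

First set merges to 4:45 am–12:05 pm, 12:55 pm–8:59 pm.
Second set merges to 7:37 am–9:24 am, 1:02 pm–2:08 pm, 6:08 pm–8:21 pm.
A \ B = 4:45 am–7:37 am, 9:24 am–12:05 pm, 12:55 pm–1:02 pm, 2:08 pm–6:08 pm, 8:21 pm–8:59 pm.
Total: 2 h 52 min + 2 h 41 min + 7 min + 4 h + 38 min = 10 h 18 min.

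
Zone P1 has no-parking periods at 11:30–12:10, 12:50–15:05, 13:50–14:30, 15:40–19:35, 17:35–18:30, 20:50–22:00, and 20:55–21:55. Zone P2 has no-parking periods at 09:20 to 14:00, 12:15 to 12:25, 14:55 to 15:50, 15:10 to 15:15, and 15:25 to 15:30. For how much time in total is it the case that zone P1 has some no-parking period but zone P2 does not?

5 h 50 min

Merge the first list: 11:30-12:10, 12:50-15:05, 15:40-19:35, 20:50-22:00.
Merge the second list: 09:20-14:00, 14:55-15:50.
A \ B = 14:00-14:55, 15:50-19:35, 20:50-22:00.
Total: 55 min + 3 h 45 min + 1 h 10 min = 5 h 50 min.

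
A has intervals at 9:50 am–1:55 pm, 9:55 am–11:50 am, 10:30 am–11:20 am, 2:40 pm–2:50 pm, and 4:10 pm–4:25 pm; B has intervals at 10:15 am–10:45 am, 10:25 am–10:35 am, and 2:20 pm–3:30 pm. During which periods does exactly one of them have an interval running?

Merge the first list: 9:50 am-1:55 pm, 2:40 pm-2:50 pm, 4:10 pm-4:25 pm.
Merge the second list: 10:15 am-10:45 am, 2:20 pm-3:30 pm.
Only in the first: 9:50 am-10:15 am, 10:45 am-1:55 pm, 4:10 pm-4:25 pm.
Only in the second: 2:20 pm-2:40 pm, 2:50 pm-3:30 pm.
Together these are the periods covered by exactly one.

9:50 am-10:15 am, 10:45 am-1:55 pm, 2:20 pm-2:40 pm, 2:50 pm-3:30 pm, 4:10 pm-4:25 pm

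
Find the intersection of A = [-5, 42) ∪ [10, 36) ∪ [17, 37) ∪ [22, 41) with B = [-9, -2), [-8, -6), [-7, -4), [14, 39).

First set merges to [-5, 42).
Second set merges to [-9, -2), [14, 39).
[-5, 42) overlaps B on [-5, -2), [14, 39).

[-5, -2) ∪ [14, 39)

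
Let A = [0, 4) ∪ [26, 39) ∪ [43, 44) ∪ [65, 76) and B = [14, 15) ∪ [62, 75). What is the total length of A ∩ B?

10

A ∩ B = [65, 75).
Total: 10.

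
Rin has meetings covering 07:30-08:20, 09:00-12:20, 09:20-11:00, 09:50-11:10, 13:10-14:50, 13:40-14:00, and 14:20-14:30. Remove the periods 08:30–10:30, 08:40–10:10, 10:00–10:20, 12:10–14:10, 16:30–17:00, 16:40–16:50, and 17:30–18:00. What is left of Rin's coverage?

Merge the first list: 07:30–08:20, 09:00–12:20, 13:10–14:50.
Merge the second list: 08:30–10:30, 12:10–14:10, 16:30–17:00, 17:30–18:00.
07:30–08:20: no B overlap → unchanged.
09:00–12:20 minus B → 10:30–12:10.
13:10–14:50 minus B → 14:10–14:50.

07:30–08:20, 10:30–12:10, 14:10–14:50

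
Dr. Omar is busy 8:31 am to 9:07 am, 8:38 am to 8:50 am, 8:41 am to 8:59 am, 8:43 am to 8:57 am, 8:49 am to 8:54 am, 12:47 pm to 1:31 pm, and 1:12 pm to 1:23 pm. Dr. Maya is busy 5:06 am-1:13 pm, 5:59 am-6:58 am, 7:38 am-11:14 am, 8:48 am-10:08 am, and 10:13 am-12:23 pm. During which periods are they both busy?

8:31 am–9:07 am, 12:47 pm–1:13 pm

First set merges to 8:31 am–9:07 am, 12:47 pm–1:31 pm.
Second set merges to 5:06 am–1:13 pm.
8:31 am–9:07 am meets the second set on 8:31 am–9:07 am.
12:47 pm–1:31 pm meets the second set on 12:47 pm–1:13 pm.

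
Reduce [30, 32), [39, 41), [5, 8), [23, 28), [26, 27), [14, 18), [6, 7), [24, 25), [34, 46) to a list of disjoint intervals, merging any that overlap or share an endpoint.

[5, 8) ∪ [14, 18) ∪ [23, 28) ∪ [30, 32) ∪ [34, 46)

Sort by start: [5, 8), [6, 7), [14, 18), [23, 28), [24, 25), [26, 27), [30, 32), [34, 46), [39, 41).
[6, 7) overlaps/touches [5, 8) → extend to [5, 8).
[14, 18) is disjoint → start new block.
[23, 28) is disjoint → start new block.
[24, 25) overlaps/touches [23, 28) → extend to [23, 28).
[26, 27) overlaps/touches [23, 28) → extend to [23, 28).
[30, 32) is disjoint → start new block.
[34, 46) is disjoint → start new block.
[39, 41) overlaps/touches [34, 46) → extend to [34, 46).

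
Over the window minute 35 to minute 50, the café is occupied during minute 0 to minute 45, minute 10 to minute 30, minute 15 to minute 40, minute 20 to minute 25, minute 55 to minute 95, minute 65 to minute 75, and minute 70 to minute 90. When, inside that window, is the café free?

Covered (merged): minute 0 to minute 45, minute 55 to minute 95.
Gaps within minute 35 to minute 50: minute 45 to minute 50.

minute 45 to minute 50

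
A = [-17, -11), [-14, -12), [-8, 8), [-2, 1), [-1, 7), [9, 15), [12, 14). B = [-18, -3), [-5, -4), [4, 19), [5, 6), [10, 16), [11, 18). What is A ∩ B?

Merge the first list: [-17, -11), [-8, 8), [9, 15).
Merge the second list: [-18, -3), [4, 19).
[-17, -11) meets the second set on [-17, -11).
[-8, 8) meets the second set on [-8, -3), [4, 8).
[9, 15) meets the second set on [9, 15).

[-17, -11) ∪ [-8, -3) ∪ [4, 8) ∪ [9, 15)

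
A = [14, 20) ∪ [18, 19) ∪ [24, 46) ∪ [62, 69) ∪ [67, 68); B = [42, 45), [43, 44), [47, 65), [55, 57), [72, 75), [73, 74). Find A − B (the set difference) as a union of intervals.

[14, 20) ∪ [24, 42) ∪ [45, 46) ∪ [65, 69)

First set merges to [14, 20), [24, 46), [62, 69).
Second set merges to [42, 45), [47, 65), [72, 75).
[14, 20) is untouched.
[24, 46) with B removed leaves [24, 42), [45, 46).
[62, 69) with B removed leaves [65, 69).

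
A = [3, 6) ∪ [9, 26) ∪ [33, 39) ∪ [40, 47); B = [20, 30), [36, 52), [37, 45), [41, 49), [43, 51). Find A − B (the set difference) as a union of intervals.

[3, 6) ∪ [9, 20) ∪ [33, 36)

B, merged: [20, 30), [36, 52).
[3, 6): nothing removed.
[9, 26) \ B = [9, 20).
[33, 39) \ B = [33, 36).
[40, 47): entirely removed.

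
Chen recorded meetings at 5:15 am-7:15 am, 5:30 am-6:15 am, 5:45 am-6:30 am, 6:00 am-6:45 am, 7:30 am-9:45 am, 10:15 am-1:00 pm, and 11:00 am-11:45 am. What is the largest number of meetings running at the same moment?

4

Sweep endpoints in order; track running count of active intervals.
Peak of 4 reached at 6:00 am.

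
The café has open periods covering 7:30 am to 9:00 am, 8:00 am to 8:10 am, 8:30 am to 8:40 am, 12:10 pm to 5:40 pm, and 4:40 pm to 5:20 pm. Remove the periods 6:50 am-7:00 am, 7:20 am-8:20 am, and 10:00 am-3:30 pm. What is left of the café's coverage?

Merge the first list: 7:30 am–9:00 am, 12:10 pm–5:40 pm.
7:30 am–9:00 am \ B = 8:20 am–9:00 am.
12:10 pm–5:40 pm \ B = 3:30 pm–5:40 pm.

8:20 am–9:00 am, 3:30 pm–5:40 pm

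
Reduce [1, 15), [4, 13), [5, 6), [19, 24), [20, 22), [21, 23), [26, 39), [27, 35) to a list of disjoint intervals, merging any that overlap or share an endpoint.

[1, 15) ∪ [19, 24) ∪ [26, 39)

[4, 13) overlaps/touches [1, 15) → extend to [1, 15).
[5, 6) overlaps/touches [1, 15) → extend to [1, 15).
[19, 24) is disjoint → start new block.
[20, 22) overlaps/touches [19, 24) → extend to [19, 24).
[21, 23) overlaps/touches [19, 24) → extend to [19, 24).
[26, 39) is disjoint → start new block.
[27, 35) overlaps/touches [26, 39) → extend to [26, 39).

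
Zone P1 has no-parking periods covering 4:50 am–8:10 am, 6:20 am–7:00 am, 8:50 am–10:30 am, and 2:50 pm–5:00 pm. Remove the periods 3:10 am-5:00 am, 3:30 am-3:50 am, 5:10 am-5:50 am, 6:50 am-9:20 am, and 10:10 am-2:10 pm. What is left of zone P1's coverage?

5:00 am–5:10 am, 5:50 am–6:50 am, 9:20 am–10:10 am, 2:50 pm–5:00 pm

First set merges to 4:50 am–8:10 am, 8:50 am–10:30 am, 2:50 pm–5:00 pm.
Second set merges to 3:10 am–5:00 am, 5:10 am–5:50 am, 6:50 am–9:20 am, 10:10 am–2:10 pm.
4:50 am–8:10 am minus B → 5:00 am–5:10 am, 5:50 am–6:50 am.
8:50 am–10:30 am minus B → 9:20 am–10:10 am.
2:50 pm–5:00 pm: no B overlap → unchanged.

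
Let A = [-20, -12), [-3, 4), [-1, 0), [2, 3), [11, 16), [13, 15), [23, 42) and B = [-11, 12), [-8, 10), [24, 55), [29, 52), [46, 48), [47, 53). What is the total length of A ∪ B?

Merge the first list: [-20, -12), [-3, 4), [11, 16), [23, 42).
Merge the second list: [-11, 12), [24, 55).
A ∪ B = [-20, -12), [-11, 16), [23, 55).
Total: 8 + 27 + 32 = 67.

67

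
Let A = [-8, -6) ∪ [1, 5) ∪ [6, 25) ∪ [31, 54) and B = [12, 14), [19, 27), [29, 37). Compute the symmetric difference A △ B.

[-8, -6) ∪ [1, 5) ∪ [6, 12) ∪ [14, 19) ∪ [25, 27) ∪ [29, 31) ∪ [37, 54)

A but not B: [-8, -6), [1, 5), [6, 12), [14, 19), [37, 54).
B but not A: [25, 27), [29, 31).
Combining gives A △ B.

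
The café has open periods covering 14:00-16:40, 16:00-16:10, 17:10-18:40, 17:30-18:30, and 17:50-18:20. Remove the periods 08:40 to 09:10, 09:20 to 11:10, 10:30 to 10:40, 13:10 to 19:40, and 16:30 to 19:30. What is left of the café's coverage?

First set merges to 14:00–16:40, 17:10–18:40.
Second set merges to 08:40–09:10, 09:20–11:10, 13:10–19:40.
14:00–16:40 lies entirely inside B → drops out.
17:10–18:40 lies entirely inside B → drops out.

none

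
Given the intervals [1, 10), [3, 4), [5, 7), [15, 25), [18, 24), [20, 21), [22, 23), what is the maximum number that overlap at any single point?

Walk the sorted start/end points keeping a running depth.
The depth first hits 3 at 20.

3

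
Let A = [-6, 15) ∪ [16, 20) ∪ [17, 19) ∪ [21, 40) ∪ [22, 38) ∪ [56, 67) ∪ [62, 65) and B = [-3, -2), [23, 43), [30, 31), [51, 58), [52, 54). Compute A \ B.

[-6, -3) ∪ [-2, 15) ∪ [16, 20) ∪ [21, 23) ∪ [58, 67)

First set merges to [-6, 15), [16, 20), [21, 40), [56, 67).
Second set merges to [-3, -2), [23, 43), [51, 58).
[-6, 15) minus B → [-6, -3), [-2, 15).
[16, 20): no B overlap → unchanged.
[21, 40) minus B → [21, 23).
[56, 67) minus B → [58, 67).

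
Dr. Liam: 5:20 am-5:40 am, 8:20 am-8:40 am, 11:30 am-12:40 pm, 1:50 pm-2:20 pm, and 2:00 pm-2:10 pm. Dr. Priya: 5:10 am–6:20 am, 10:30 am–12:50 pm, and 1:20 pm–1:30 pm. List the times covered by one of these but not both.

A, merged: 5:20 am–5:40 am, 8:20 am–8:40 am, 11:30 am–12:40 pm, 1:50 pm–2:20 pm.
A but not B: 8:20 am–8:40 am, 1:50 pm–2:20 pm.
B but not A: 5:10 am–5:20 am, 5:40 am–6:20 am, 10:30 am–11:30 am, 12:40 pm–12:50 pm, 1:20 pm–1:30 pm.
Combining gives A △ B.

5:10 am–5:20 am, 5:40 am–6:20 am, 8:20 am–8:40 am, 10:30 am–11:30 am, 12:40 pm–12:50 pm, 1:20 pm–1:30 pm, 1:50 pm–2:20 pm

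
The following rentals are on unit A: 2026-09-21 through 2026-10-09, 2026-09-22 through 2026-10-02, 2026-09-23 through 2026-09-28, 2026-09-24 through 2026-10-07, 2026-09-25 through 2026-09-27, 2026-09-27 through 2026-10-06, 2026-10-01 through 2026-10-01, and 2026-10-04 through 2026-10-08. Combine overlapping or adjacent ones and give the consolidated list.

2026-09-22 through 2026-10-02 overlaps/touches 2026-09-21 through 2026-10-09 → extend to 2026-09-21 through 2026-10-09.
2026-09-23 through 2026-09-28 overlaps/touches 2026-09-21 through 2026-10-09 → extend to 2026-09-21 through 2026-10-09.
2026-09-24 through 2026-10-07 overlaps/touches 2026-09-21 through 2026-10-09 → extend to 2026-09-21 through 2026-10-09.
2026-09-25 through 2026-09-27 overlaps/touches 2026-09-21 through 2026-10-09 → extend to 2026-09-21 through 2026-10-09.
2026-09-27 through 2026-10-06 overlaps/touches 2026-09-21 through 2026-10-09 → extend to 2026-09-21 through 2026-10-09.
2026-10-01 through 2026-10-01 overlaps/touches 2026-09-21 through 2026-10-09 → extend to 2026-09-21 through 2026-10-09.
2026-10-04 through 2026-10-08 overlaps/touches 2026-09-21 through 2026-10-09 → extend to 2026-09-21 through 2026-10-09.

2026-09-21 through 2026-10-09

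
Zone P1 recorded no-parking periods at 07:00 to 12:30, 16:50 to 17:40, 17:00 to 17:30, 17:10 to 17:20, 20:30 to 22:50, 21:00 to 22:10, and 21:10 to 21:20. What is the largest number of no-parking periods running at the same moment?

Sweep endpoints in order; track running count of active intervals.
Peak of 3 reached at 17:10.

3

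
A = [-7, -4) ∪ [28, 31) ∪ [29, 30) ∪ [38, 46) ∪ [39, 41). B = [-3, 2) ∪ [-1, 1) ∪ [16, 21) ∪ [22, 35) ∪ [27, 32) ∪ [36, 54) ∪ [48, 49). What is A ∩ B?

First set merges to [-7, -4), [28, 31), [38, 46).
Second set merges to [-3, 2), [16, 21), [22, 35), [36, 54).
[-7, -4): no overlap with the second set.
[28, 31) meets the second set on [28, 31).
[38, 46) meets the second set on [38, 46).

[28, 31) ∪ [38, 46)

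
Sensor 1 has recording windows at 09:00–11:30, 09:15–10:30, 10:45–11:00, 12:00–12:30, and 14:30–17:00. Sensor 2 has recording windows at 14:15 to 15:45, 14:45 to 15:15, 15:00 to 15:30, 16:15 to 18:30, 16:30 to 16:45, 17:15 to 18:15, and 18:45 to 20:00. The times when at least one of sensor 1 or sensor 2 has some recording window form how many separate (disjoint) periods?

Merge the first list: 09:00-11:30, 12:00-12:30, 14:30-17:00.
Merge the second list: 14:15-15:45, 16:15-18:30, 18:45-20:00.
A ∪ B = 09:00-11:30, 12:00-12:30, 14:15-18:30, 18:45-20:00.
That is 4 disjoint pieces.

4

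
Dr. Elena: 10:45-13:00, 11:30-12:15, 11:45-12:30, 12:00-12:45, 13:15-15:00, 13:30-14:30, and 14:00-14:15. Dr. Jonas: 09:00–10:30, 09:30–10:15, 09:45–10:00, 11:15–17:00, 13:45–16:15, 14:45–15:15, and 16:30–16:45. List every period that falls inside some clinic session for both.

A, merged: 10:45-13:00, 13:15-15:00.
B, merged: 09:00-10:30, 11:15-17:00.
10:45-13:00 meets the second set on 11:15-13:00.
13:15-15:00 meets the second set on 13:15-15:00.

11:15-13:00, 13:15-15:00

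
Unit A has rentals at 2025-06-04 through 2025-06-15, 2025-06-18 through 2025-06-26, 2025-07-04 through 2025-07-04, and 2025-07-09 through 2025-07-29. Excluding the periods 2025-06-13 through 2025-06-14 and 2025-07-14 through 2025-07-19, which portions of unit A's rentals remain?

2025-06-04 through 2025-06-12, 2025-06-15 through 2025-06-15, 2025-06-18 through 2025-06-26, 2025-07-04 through 2025-07-04, 2025-07-09 through 2025-07-13, 2025-07-20 through 2025-07-29

2025-06-04 through 2025-06-15 minus B → 2025-06-04 through 2025-06-12, 2025-06-15 through 2025-06-15.
2025-06-18 through 2025-06-26: no B overlap → unchanged.
2025-07-04 through 2025-07-04: no B overlap → unchanged.
2025-07-09 through 2025-07-29 minus B → 2025-07-09 through 2025-07-13, 2025-07-20 through 2025-07-29.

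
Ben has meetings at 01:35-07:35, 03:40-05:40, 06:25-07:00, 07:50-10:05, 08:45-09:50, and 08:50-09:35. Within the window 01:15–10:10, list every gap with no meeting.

Covered (merged): 01:35-07:35, 07:50-10:05.
Uncovered inside 01:15-10:10: 01:15-01:35, 07:35-07:50, 10:05-10:10.

01:15-01:35, 07:35-07:50, 10:05-10:10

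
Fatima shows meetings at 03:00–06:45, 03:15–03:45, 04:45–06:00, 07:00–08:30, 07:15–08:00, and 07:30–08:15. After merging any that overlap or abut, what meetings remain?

03:00–06:45, 07:00–08:30

03:15–03:45 overlaps/touches 03:00–06:45 → extend to 03:00–06:45.
04:45–06:00 overlaps/touches 03:00–06:45 → extend to 03:00–06:45.
07:00–08:30 is disjoint → start new block.
07:15–08:00 overlaps/touches 07:00–08:30 → extend to 07:00–08:30.
07:30–08:15 overlaps/touches 07:00–08:30 → extend to 07:00–08:30.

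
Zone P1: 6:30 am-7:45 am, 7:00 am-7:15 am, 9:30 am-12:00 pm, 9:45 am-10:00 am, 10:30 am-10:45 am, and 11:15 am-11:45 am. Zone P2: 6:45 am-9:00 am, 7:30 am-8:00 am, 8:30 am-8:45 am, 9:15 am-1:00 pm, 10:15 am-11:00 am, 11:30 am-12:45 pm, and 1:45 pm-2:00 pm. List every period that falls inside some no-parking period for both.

6:45 am–7:45 am, 9:30 am–12:00 pm

Merge the first list: 6:30 am–7:45 am, 9:30 am–12:00 pm.
Merge the second list: 6:45 am–9:00 am, 9:15 am–1:00 pm, 1:45 pm–2:00 pm.
6:30 am–7:45 am meets the second set on 6:45 am–7:45 am.
9:30 am–12:00 pm meets the second set on 9:30 am–12:00 pm.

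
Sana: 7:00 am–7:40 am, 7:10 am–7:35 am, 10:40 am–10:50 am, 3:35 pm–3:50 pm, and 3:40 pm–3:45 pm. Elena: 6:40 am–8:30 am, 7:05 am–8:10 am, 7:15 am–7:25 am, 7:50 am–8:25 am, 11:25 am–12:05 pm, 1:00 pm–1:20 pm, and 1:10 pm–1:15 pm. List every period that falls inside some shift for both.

7:00 am-7:40 am

Merge the first list: 7:00 am-7:40 am, 10:40 am-10:50 am, 3:35 pm-3:50 pm.
Merge the second list: 6:40 am-8:30 am, 11:25 am-12:05 pm, 1:00 pm-1:20 pm.
7:00 am-7:40 am ∩ B → 7:00 am-7:40 am.
10:40 am-10:50 am meets no B interval.
3:35 pm-3:50 pm meets no B interval.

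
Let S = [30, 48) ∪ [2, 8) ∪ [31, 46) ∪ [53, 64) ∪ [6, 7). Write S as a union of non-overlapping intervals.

Sort by start: [2, 8), [6, 7), [30, 48), [31, 46), [53, 64).
[6, 7) overlaps/touches [2, 8) → extend to [2, 8).
[30, 48) is disjoint → start new block.
[31, 46) overlaps/touches [30, 48) → extend to [30, 48).
[53, 64) is disjoint → start new block.

[2, 8) ∪ [30, 48) ∪ [53, 64)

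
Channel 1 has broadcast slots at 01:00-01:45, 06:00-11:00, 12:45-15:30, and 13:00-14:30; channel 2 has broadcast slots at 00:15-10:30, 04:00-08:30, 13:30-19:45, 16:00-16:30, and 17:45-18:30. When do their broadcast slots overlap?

01:00-01:45, 06:00-10:30, 13:30-15:30

First set merges to 01:00-01:45, 06:00-11:00, 12:45-15:30.
Second set merges to 00:15-10:30, 13:30-19:45.
01:00-01:45 overlaps B on 01:00-01:45.
06:00-11:00 overlaps B on 06:00-10:30.
12:45-15:30 overlaps B on 13:30-15:30.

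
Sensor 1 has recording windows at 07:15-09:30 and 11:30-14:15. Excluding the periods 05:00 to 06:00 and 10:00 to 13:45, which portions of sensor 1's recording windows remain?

07:15–09:30, 13:45–14:15

07:15–09:30: no B overlap → unchanged.
11:30–14:15 minus B → 13:45–14:15.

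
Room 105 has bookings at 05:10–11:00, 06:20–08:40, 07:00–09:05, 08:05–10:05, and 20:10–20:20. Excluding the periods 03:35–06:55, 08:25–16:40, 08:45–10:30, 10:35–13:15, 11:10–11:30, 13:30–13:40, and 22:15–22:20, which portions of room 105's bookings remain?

A, merged: 05:10–11:00, 20:10–20:20.
B, merged: 03:35–06:55, 08:25–16:40, 22:15–22:20.
05:10–11:00 \ B = 06:55–08:25.
20:10–20:20: nothing removed.

06:55–08:25, 20:10–20:20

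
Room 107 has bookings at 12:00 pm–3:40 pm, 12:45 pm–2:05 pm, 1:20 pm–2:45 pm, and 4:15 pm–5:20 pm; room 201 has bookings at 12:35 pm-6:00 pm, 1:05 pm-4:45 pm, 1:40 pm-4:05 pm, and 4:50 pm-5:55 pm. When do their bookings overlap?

Merge the first list: 12:00 pm–3:40 pm, 4:15 pm–5:20 pm.
Merge the second list: 12:35 pm–6:00 pm.
12:00 pm–3:40 pm meets the second set on 12:35 pm–3:40 pm.
4:15 pm–5:20 pm meets the second set on 4:15 pm–5:20 pm.

12:35 pm–3:40 pm, 4:15 pm–5:20 pm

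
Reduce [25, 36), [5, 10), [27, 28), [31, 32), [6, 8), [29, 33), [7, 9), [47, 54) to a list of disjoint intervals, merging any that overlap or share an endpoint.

Sort by start: [5, 10), [6, 8), [7, 9), [25, 36), [27, 28), [29, 33), [31, 32), [47, 54).
[6, 8) overlaps/touches [5, 10) → extend to [5, 10).
[7, 9) overlaps/touches [5, 10) → extend to [5, 10).
[25, 36) is disjoint → start new block.
[27, 28) overlaps/touches [25, 36) → extend to [25, 36).
[29, 33) overlaps/touches [25, 36) → extend to [25, 36).
[31, 32) overlaps/touches [25, 36) → extend to [25, 36).
[47, 54) is disjoint → start new block.

[5, 10) ∪ [25, 36) ∪ [47, 54)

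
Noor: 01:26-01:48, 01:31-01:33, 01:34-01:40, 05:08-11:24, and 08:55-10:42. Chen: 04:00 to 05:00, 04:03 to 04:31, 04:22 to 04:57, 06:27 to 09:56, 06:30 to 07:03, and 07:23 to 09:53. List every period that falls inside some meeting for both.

First set merges to 01:26–01:48, 05:08–11:24.
Second set merges to 04:00–05:00, 06:27–09:56.
01:26–01:48 falls entirely outside B.
05:08–11:24 overlaps B on 06:27–09:56.

06:27–09:56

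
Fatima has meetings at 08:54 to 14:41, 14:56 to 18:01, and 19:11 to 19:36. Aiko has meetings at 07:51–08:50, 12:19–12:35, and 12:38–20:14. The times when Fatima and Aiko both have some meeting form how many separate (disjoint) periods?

4

A ∩ B = 12:19–12:35, 12:38–14:41, 14:56–18:01, 19:11–19:36.
That is 4 disjoint pieces.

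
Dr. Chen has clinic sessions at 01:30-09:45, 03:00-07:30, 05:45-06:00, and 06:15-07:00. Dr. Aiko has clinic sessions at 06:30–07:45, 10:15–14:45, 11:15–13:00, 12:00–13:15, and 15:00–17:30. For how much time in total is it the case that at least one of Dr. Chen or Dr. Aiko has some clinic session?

15 h 15 min

A, merged: 01:30-09:45.
B, merged: 06:30-07:45, 10:15-14:45, 15:00-17:30.
A ∪ B = 01:30-09:45, 10:15-14:45, 15:00-17:30.
Total: 8 h 15 min + 4 h 30 min + 2 h 30 min = 15 h 15 min.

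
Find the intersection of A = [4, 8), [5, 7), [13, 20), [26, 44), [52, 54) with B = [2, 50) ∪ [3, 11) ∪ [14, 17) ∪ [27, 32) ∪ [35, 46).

[4, 8) ∪ [13, 20) ∪ [26, 44)

A, merged: [4, 8), [13, 20), [26, 44), [52, 54).
B, merged: [2, 50).
[4, 8) meets the second set on [4, 8).
[13, 20) meets the second set on [13, 20).
[26, 44) meets the second set on [26, 44).
[52, 54): no overlap with the second set.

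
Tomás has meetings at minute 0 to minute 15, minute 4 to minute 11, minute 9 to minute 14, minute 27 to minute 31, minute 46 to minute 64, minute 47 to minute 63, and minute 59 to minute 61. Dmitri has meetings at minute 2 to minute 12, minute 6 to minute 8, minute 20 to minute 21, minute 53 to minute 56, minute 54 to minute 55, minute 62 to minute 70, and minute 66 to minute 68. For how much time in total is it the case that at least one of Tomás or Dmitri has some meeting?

44 minutes

Merge the first list: minute 0 to minute 15, minute 27 to minute 31, minute 46 to minute 64.
Merge the second list: minute 2 to minute 12, minute 20 to minute 21, minute 53 to minute 56, minute 62 to minute 70.
A ∪ B = minute 0 to minute 15, minute 20 to minute 21, minute 27 to minute 31, minute 46 to minute 70.
Total: 15 minutes + 1 minute + 4 minutes + 24 minutes = 44 minutes.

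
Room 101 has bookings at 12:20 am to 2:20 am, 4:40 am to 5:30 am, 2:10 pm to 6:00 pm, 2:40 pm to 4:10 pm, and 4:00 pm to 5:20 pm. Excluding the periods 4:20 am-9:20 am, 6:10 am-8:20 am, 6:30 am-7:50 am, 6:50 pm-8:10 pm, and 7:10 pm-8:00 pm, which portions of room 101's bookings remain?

12:20 am–2:20 am, 2:10 pm–6:00 pm

Merge the first list: 12:20 am–2:20 am, 4:40 am–5:30 am, 2:10 pm–6:00 pm.
Merge the second list: 4:20 am–9:20 am, 6:50 pm–8:10 pm.
12:20 am–2:20 am is untouched.
4:40 am–5:30 am lies entirely inside B → drops out.
2:10 pm–6:00 pm is untouched.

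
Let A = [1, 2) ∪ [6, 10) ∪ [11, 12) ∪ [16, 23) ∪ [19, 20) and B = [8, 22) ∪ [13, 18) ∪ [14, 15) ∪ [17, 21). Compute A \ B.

First set merges to [1, 2), [6, 10), [11, 12), [16, 23).
Second set merges to [8, 22).
[1, 2): nothing removed.
[6, 10) \ B = [6, 8).
[11, 12): entirely removed.
[16, 23) \ B = [22, 23).

[1, 2) ∪ [6, 8) ∪ [22, 23)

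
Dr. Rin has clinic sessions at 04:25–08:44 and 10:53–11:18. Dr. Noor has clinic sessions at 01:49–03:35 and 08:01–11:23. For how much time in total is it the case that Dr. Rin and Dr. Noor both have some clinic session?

A ∩ B = 08:01–08:44, 10:53–11:18.
Total: 43 min + 25 min = 1 h 8 min.

1 h 8 min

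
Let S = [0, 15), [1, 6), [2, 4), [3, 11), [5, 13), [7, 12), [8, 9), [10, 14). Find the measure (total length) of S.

15

Merged: [0, 15).
Length: 15.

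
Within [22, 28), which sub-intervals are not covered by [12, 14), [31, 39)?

Covered (merged): [12, 14), [31, 39).
Uncovered inside [22, 28): [22, 28).

[22, 28)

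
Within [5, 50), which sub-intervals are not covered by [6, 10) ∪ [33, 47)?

[5, 6) ∪ [10, 33) ∪ [47, 50)

The merged coverage is [6, 10), [33, 47).
Complement within [5, 50): [5, 6), [10, 33), [47, 50).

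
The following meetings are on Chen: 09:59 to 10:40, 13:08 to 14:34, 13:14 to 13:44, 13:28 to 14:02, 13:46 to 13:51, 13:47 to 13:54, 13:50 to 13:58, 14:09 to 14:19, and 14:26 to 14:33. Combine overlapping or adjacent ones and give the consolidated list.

09:59-10:40, 13:08-14:34

13:08-14:34 is disjoint → start new block.
13:14-13:44 overlaps/touches 13:08-14:34 → extend to 13:08-14:34.
13:28-14:02 overlaps/touches 13:08-14:34 → extend to 13:08-14:34.
13:46-13:51 overlaps/touches 13:08-14:34 → extend to 13:08-14:34.
13:47-13:54 overlaps/touches 13:08-14:34 → extend to 13:08-14:34.
13:50-13:58 overlaps/touches 13:08-14:34 → extend to 13:08-14:34.
14:09-14:19 overlaps/touches 13:08-14:34 → extend to 13:08-14:34.
14:26-14:33 overlaps/touches 13:08-14:34 → extend to 13:08-14:34.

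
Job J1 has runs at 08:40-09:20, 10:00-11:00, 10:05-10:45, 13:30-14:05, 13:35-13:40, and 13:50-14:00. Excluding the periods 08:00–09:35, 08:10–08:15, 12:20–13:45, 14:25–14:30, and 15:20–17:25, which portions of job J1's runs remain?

10:00-11:00, 13:45-14:05

A, merged: 08:40-09:20, 10:00-11:00, 13:30-14:05.
B, merged: 08:00-09:35, 12:20-13:45, 14:25-14:30, 15:20-17:25.
08:40-09:20 lies entirely inside B → drops out.
10:00-11:00 is untouched.
13:30-14:05 with B removed leaves 13:45-14:05.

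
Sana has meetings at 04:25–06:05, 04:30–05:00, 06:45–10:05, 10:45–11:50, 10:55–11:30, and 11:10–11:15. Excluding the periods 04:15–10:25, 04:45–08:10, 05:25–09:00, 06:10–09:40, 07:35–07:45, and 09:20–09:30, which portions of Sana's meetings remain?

A, merged: 04:25–06:05, 06:45–10:05, 10:45–11:50.
B, merged: 04:15–10:25.
04:25–06:05 lies entirely inside B → drops out.
06:45–10:05 lies entirely inside B → drops out.
10:45–11:50 is untouched.

10:45–11:50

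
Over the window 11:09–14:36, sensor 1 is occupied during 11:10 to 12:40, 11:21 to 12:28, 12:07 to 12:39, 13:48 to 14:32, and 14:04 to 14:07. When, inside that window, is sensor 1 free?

After merging, the occupied span is 11:10–12:40, 13:48–14:32.
Uncovered inside 11:09–14:36: 11:09–11:10, 12:40–13:48, 14:32–14:36.

11:09–11:10, 12:40–13:48, 14:32–14:36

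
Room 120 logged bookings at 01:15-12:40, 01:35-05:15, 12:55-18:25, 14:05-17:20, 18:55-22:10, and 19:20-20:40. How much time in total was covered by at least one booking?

Merged: 01:15–12:40, 12:55–18:25, 18:55–22:10.
Lengths: 11 h 25 min + 5 h 30 min + 3 h 15 min = 20 h 10 min.

20 h 10 min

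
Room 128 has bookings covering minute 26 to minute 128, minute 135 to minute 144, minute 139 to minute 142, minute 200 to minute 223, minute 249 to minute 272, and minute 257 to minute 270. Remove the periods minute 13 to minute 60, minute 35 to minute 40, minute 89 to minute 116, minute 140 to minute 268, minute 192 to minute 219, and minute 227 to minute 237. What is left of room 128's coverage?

minute 60 to minute 89, minute 116 to minute 128, minute 135 to minute 140, minute 268 to minute 272

A, merged: minute 26 to minute 128, minute 135 to minute 144, minute 200 to minute 223, minute 249 to minute 272.
B, merged: minute 13 to minute 60, minute 89 to minute 116, minute 140 to minute 268.
minute 26 to minute 128 \ B = minute 60 to minute 89, minute 116 to minute 128.
minute 135 to minute 144 \ B = minute 135 to minute 140.
minute 200 to minute 223: entirely removed.
minute 249 to minute 272 \ B = minute 268 to minute 272.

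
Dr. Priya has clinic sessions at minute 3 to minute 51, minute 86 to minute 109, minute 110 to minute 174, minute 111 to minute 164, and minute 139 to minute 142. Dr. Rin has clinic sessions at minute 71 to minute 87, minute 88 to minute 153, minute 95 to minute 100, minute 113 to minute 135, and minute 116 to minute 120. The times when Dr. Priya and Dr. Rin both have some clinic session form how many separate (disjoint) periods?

3

Merge the first list: minute 3 to minute 51, minute 86 to minute 109, minute 110 to minute 174.
Merge the second list: minute 71 to minute 87, minute 88 to minute 153.
A ∩ B = minute 86 to minute 87, minute 88 to minute 109, minute 110 to minute 153.
That is 3 disjoint pieces.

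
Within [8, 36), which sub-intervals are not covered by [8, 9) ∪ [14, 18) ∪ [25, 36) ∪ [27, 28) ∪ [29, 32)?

[9, 14) ∪ [18, 25)

After merging, the occupied span is [8, 9), [14, 18), [25, 36).
Complement within [8, 36): [9, 14), [18, 25).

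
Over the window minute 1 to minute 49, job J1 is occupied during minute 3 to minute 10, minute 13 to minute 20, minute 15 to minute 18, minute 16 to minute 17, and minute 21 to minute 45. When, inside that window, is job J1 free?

After merging, the occupied span is minute 3 to minute 10, minute 13 to minute 20, minute 21 to minute 45.
Gaps within minute 1 to minute 49: minute 1 to minute 3, minute 10 to minute 13, minute 20 to minute 21, minute 45 to minute 49.

minute 1 to minute 3, minute 10 to minute 13, minute 20 to minute 21, minute 45 to minute 49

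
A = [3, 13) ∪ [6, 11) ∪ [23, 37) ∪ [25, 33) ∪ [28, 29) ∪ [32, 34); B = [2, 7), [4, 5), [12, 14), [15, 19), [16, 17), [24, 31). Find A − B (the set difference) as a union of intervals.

Merge the first list: [3, 13), [23, 37).
Merge the second list: [2, 7), [12, 14), [15, 19), [24, 31).
[3, 13) minus B → [7, 12).
[23, 37) minus B → [23, 24), [31, 37).

[7, 12) ∪ [23, 24) ∪ [31, 37)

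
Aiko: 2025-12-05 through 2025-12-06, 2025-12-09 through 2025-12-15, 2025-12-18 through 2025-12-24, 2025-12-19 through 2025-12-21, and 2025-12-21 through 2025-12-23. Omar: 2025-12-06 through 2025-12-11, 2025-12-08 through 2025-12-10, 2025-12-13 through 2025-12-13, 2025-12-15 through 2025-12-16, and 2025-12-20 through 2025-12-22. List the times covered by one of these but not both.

First set merges to 2025-12-05 through 2025-12-06, 2025-12-09 through 2025-12-15, 2025-12-18 through 2025-12-24.
Second set merges to 2025-12-06 through 2025-12-11, 2025-12-13 through 2025-12-13, 2025-12-15 through 2025-12-16, 2025-12-20 through 2025-12-22.
A but not B: 2025-12-05 through 2025-12-05, 2025-12-12 through 2025-12-12, 2025-12-14 through 2025-12-14, 2025-12-18 through 2025-12-19, 2025-12-23 through 2025-12-24.
B but not A: 2025-12-07 through 2025-12-08, 2025-12-16 through 2025-12-16.
Combining gives A △ B.

2025-12-05 through 2025-12-05, 2025-12-07 through 2025-12-08, 2025-12-12 through 2025-12-12, 2025-12-14 through 2025-12-14, 2025-12-16 through 2025-12-16, 2025-12-18 through 2025-12-19, 2025-12-23 through 2025-12-24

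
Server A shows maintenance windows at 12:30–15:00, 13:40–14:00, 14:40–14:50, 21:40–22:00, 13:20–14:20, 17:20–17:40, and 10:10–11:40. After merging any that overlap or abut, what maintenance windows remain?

10:10–11:40, 12:30–15:00, 17:20–17:40, 21:40–22:00

Sort by start: 10:10–11:40, 12:30–15:00, 13:20–14:20, 13:40–14:00, 14:40–14:50, 17:20–17:40, 21:40–22:00.
12:30–15:00 is disjoint → start new block.
13:20–14:20 overlaps/touches 12:30–15:00 → extend to 12:30–15:00.
13:40–14:00 overlaps/touches 12:30–15:00 → extend to 12:30–15:00.
14:40–14:50 overlaps/touches 12:30–15:00 → extend to 12:30–15:00.
17:20–17:40 is disjoint → start new block.
21:40–22:00 is disjoint → start new block.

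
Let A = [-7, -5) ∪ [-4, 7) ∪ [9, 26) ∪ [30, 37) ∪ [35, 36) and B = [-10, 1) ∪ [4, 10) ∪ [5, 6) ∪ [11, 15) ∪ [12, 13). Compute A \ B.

[1, 4) ∪ [10, 11) ∪ [15, 26) ∪ [30, 37)

First set merges to [-7, -5), [-4, 7), [9, 26), [30, 37).
Second set merges to [-10, 1), [4, 10), [11, 15).
[-7, -5) lies entirely inside B → drops out.
[-4, 7) with B removed leaves [1, 4).
[9, 26) with B removed leaves [10, 11), [15, 26).
[30, 37) is untouched.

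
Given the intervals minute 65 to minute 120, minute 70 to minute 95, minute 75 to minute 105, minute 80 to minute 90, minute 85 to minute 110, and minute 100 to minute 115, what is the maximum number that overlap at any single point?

Walk the sorted start/end points keeping a running depth.
The depth first hits 5 at minute 85.

5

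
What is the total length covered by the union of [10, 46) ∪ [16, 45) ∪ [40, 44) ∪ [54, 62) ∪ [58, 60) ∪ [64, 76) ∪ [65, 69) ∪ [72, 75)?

56

Merged: [10, 46), [54, 62), [64, 76).
Lengths: 36 + 8 + 12 = 56.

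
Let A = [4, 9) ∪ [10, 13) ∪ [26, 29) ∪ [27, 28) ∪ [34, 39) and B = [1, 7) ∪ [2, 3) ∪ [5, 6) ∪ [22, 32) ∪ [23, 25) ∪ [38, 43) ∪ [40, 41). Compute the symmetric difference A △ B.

[1, 4) ∪ [7, 9) ∪ [10, 13) ∪ [22, 26) ∪ [29, 32) ∪ [34, 38) ∪ [39, 43)

Merge the first list: [4, 9), [10, 13), [26, 29), [34, 39).
Merge the second list: [1, 7), [22, 32), [38, 43).
A \ B = [7, 9), [10, 13), [34, 38).
B \ A = [1, 4), [22, 26), [29, 32), [39, 43).
Union of the two gives the symmetric difference.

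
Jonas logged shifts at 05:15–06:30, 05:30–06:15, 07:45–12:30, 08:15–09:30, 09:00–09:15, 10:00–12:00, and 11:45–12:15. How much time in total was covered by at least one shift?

Merged: 05:15–06:30, 07:45–12:30.
Lengths: 1 h 15 min + 4 h 45 min = 6 h.

6 h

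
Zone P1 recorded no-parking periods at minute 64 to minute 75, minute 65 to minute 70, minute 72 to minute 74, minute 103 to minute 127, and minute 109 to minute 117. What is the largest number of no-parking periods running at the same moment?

2

Walk the sorted start/end points keeping a running depth.
The depth first hits 2 at minute 65.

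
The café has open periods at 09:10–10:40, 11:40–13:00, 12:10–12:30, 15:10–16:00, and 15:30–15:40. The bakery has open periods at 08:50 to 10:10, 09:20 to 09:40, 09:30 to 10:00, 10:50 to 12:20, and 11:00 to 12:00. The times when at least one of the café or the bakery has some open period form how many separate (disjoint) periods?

A, merged: 09:10-10:40, 11:40-13:00, 15:10-16:00.
B, merged: 08:50-10:10, 10:50-12:20.
A ∪ B = 08:50-10:40, 10:50-13:00, 15:10-16:00.
That is 3 disjoint pieces.

3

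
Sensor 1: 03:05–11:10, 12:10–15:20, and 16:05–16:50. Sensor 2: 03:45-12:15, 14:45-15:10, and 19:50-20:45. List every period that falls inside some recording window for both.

03:05-11:10 meets the second set on 03:45-11:10.
12:10-15:20 meets the second set on 12:10-12:15, 14:45-15:10.
16:05-16:50: no overlap with the second set.

03:45-11:10, 12:10-12:15, 14:45-15:10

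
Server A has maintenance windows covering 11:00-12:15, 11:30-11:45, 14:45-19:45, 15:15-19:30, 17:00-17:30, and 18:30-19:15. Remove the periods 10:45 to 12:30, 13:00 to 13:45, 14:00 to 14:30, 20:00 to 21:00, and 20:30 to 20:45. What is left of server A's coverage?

A, merged: 11:00–12:15, 14:45–19:45.
B, merged: 10:45–12:30, 13:00–13:45, 14:00–14:30, 20:00–21:00.
11:00–12:15: fully covered by B → removed.
14:45–19:45: no B overlap → unchanged.

14:45–19:45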